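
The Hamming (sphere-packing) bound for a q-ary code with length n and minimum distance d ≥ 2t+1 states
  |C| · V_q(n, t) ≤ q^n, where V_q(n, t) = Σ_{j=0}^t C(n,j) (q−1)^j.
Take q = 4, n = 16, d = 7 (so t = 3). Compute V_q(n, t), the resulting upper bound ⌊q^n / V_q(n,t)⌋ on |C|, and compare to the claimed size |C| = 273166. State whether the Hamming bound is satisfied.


V_q(n, t) = 16249, q^n = 4294967296, Hamming bound = 264321, |C| = 273166 > bound (violated).

Step 1: Compute V_q(n, t) = Σ_{j=0}^3 C(n, j) (q−1)^j.
  j = 0: C(16,0)·(3)^0 = 1·1 = 1.
  j = 1: C(16,1)·(3)^1 = 16·3 = 48.
  j = 2: C(16,2)·(3)^2 = 120·9 = 1080.
  j = 3: C(16,3)·(3)^3 = 560·27 = 15120.
  V_q(n, t) = 1 + 48 + 1080 + 15120 = 16249.
Step 2: q^n = 4^16 = 4294967296.
Step 3: Hamming bound ⌊q^n / V_q(n,t)⌋ = ⌊4294967296/16249⌋ = 264321.
Step 4: Compare |C| = 273166 to 264321: violated.
The claimed |C| lies above the Hamming bound, so no 4-ary code of length 16 with d ≥ 7 can have 273166 codewords.


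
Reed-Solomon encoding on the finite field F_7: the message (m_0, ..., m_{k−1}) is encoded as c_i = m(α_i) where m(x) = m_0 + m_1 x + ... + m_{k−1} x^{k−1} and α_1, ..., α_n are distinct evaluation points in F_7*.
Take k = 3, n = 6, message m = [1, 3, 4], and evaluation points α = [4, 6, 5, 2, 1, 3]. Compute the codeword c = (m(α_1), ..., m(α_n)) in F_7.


c = [0, 2, 4, 2, 1, 4]

Message polynomial: m(x) = 1 + 3·x + 4·x^2 (mod 7).
For each evaluation point α_i, compute m(α_i) mod 7:
  α_1 = 4: Horner steps 4 → 5 → 0, so m(4) = 0.
  α_2 = 6: Horner steps 4 → 6 → 2, so m(6) = 2.
  α_3 = 5: Horner steps 4 → 2 → 4, so m(5) = 4.
  α_4 = 2: Horner steps 4 → 4 → 2, so m(2) = 2.
  α_5 = 1: Horner steps 4 → 0 → 1, so m(1) = 1.
  α_6 = 3: Horner steps 4 → 1 → 4, so m(3) = 4.
Codeword c = [0, 2, 4, 2, 1, 4] ∈ F_7^6.


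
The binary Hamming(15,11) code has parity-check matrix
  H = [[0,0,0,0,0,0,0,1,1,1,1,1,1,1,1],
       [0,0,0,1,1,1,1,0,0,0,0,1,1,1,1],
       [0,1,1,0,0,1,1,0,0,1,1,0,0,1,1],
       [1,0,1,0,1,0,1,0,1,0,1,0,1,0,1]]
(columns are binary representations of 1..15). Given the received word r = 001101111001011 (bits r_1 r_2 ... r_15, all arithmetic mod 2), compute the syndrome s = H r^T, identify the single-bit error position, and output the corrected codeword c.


s = (1, 0, 1, 0)^T, error position = 10, corrected codeword c = 001101111101011

Compute s = H r^T mod 2 one row at a time:
  s_1 = 1 + 1 + 0 + 0 + 1 + 0 + 1 + 1 = 5 ≡ 1 (mod 2).
  s_2 = 1 + 0 + 1 + 1 + 1 + 0 + 1 + 1 = 6 ≡ 0 (mod 2).
  s_3 = 0 + 1 + 1 + 1 + 0 + 0 + 1 + 1 = 5 ≡ 1 (mod 2).
  s_4 = 0 + 1 + 0 + 1 + 1 + 0 + 0 + 1 = 4 ≡ 0 (mod 2).
s = (1, 0, 1, 0)^T — this equals column 10 of H (binary 1010), so error is at position 10.
Correct: flip bit 10 of r = 001101111001011 to get c = 001101111101011.


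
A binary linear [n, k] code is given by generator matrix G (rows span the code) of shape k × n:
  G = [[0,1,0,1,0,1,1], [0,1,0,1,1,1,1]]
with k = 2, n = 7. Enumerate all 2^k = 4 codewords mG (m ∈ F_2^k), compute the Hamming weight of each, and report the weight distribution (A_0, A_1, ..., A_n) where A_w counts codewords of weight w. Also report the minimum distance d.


Weight distribution: A_0 = 1, A_1 = 1, A_4 = 1, A_5 = 1. Minimum distance d = 1.

Enumerate all 2^2 = 4 messages m ∈ F_2^2.
For each, compute codeword c = mG in F_2^7, then tally its weight.
  m = 00 → c = 0000000, weight = 0.
  m = 10 → c = 0101011, weight = 4.
  m = 01 → c = 0101111, weight = 5.
  m = 11 → c = 0000100, weight = 1.
Tally weights:
  weight 0: 1 codewords.
  weight 1: 1 codewords.
  weight 4: 1 codewords.
  weight 5: 1 codewords.
Minimum distance d = smallest w > 0 with A_w > 0 = 1.
Sanity: Σ A_w = 4 = 2^2 = 4 ✓.


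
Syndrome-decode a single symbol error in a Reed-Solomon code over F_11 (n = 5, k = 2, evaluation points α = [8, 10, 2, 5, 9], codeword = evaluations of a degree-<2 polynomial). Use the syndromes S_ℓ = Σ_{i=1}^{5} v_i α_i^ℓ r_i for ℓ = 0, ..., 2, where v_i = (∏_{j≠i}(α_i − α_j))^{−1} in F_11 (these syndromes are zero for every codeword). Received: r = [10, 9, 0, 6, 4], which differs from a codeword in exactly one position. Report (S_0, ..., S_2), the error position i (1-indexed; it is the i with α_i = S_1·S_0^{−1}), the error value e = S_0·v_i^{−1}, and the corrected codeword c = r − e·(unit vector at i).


S = (6, 1, 2), error at position 3, error magnitude e = 9, c = [10, 9, 2, 6, 4].

Step 1: column multipliers v_i = (∏_{j≠i}(α_i − α_j))^{−1} mod 11.
  i = 1 (α = 8): (8−10)(8−2)(8−5)(8−9) = (−2)·6·3·(−1) = 36 ≡ 3, so v_1 = 3^{−1} = 4 (mod 11).
  i = 2 (α = 10): (10−8)(10−2)(10−5)(10−9) = 2·8·5·1 = 80 ≡ 3, so v_2 = 3^{−1} = 4 (mod 11).
  i = 3 (α = 2): (2−8)(2−10)(2−5)(2−9) = (−6)·(−8)·(−3)·(−7) = 1008 ≡ 7, so v_3 = 7^{−1} = 8 (mod 11).
  i = 4 (α = 5): (5−8)(5−10)(5−2)(5−9) = (−3)·(−5)·3·(−4) = −180 ≡ 7, so v_4 = 7^{−1} = 8 (mod 11).
  i = 5 (α = 9): (9−8)(9−10)(9−2)(9−5) = 1·(−1)·7·4 = −28 ≡ 5, so v_5 = 5^{−1} = 9 (mod 11).
  v = [4, 4, 8, 8, 9].
Step 2: syndromes of r = [10, 9, 0, 6, 4] (all sums mod 11).
  S_0 = Σ v_i r_i = 4·10 + 4·9 + 8·0 + 8·6 + 9·4 = 160 ≡ 6.
  S_1 = Σ v_i α_i r_i = 4·8·10 + 4·10·9 + 8·2·0 + 8·5·6 + 9·9·4 = 1244 ≡ 1.
  α_i^2 mod 11 = [9, 1, 4, 3, 4].
  S_2 = Σ v_i α_i^2 r_i = 4·9·10 + 4·1·9 + 8·4·0 + 8·3·6 + 9·4·4 = 684 ≡ 2.
  S = (6, 1, 2) ≠ 0, so r is not a codeword (an error is present).
Step 3: locate the error. For a single error e at position i, S_ℓ = v_i·e·α_i^ℓ, so α_err = S_1/S_0.
  S_0^{−1} = 6^{−1} = 2 (mod 11), so α_err = 1·2 = 2 ≡ 2 = α_3. Error position i = 3.
  Consistency check: S_2/S_1 = 2·1 = 2 ≡ 2 = α_err ✓ (single-error assumption holds).
Step 4: error magnitude e = S_0/v_3 = S_0·∏_{j≠3}(α_3 − α_j) = 6·7 = 42 ≡ 9 (mod 11).
Step 5: correct position 3: c_3 = r_3 − e = 0 − 9 ≡ 2 (mod 11). Hence c = [10, 9, 2, 6, 4].
  Check: interpolating c through the α_i gives m(x) = 3 + 5·x (degree < 2) with m(α_i) = c_i for every i, so c is indeed a codeword.


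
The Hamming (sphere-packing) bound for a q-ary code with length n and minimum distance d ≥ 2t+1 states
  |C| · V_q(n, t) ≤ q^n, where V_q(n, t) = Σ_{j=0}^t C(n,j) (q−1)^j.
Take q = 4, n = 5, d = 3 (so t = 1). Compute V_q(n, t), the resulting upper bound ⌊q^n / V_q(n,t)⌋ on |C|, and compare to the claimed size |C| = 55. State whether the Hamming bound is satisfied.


V_q(n, t) = 16, q^n = 1024, Hamming bound = 64, |C| = 55 ≤ bound (satisfied).

Step 1: Compute V_q(n, t) = Σ_{j=0}^1 C(n, j) (q−1)^j.
  j = 0: C(5,0)·(3)^0 = 1·1 = 1.
  j = 1: C(5,1)·(3)^1 = 5·3 = 15.
  V_q(n, t) = 1 + 15 = 16.
Step 2: q^n = 4^5 = 1024.
Step 3: Hamming bound ⌊q^n / V_q(n,t)⌋ = ⌊1024/16⌋ = 64.
Step 4: Compare |C| = 55 to 64: satisfied.
The claimed |C| lies below the Hamming bound.


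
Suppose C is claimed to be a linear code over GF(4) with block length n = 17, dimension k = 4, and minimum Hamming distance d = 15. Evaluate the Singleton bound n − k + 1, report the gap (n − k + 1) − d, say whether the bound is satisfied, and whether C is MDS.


Singleton RHS = n − k + 1 = 14, slack = -1, bound violated (no such code; not MDS).

Singleton bound: d ≤ n − k + 1.
Here n = 17, k = 4, so n − k + 1 = 14.
Given d = 15, check d ≤ 14: NO.
Slack = (n − k + 1) − d = -1.
The slack is negative: d = 15 exceeds n − k + 1 = 14 by 1, so the Singleton bound is violated and no linear [17, 4, 15]_4 code can exist. In particular it is not MDS (MDS requires d = n − k + 1 exactly).
Description: the claimed parameters are [17, 4, 15]_4; such a code would be impossible (violates the Singleton bound).


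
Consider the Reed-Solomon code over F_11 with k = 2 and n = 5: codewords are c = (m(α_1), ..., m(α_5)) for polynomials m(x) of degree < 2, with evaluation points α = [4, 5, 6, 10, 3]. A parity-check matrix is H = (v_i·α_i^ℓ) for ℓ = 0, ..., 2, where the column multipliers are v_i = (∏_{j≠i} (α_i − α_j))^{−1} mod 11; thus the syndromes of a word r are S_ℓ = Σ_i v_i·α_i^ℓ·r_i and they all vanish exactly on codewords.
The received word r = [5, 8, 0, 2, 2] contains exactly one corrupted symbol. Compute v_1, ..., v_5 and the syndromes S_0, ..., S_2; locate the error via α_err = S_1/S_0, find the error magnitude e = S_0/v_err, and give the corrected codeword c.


S = (3, 8, 3), error at position 4, error magnitude e = 1, c = [5, 8, 0, 1, 2].

Step 1: column multipliers v_i = (∏_{j≠i}(α_i − α_j))^{−1} mod 11.
  i = 1 (α = 4): (4−5)(4−6)(4−10)(4−3) = (−1)·(−2)·(−6)·1 = −12 ≡ 10, so v_1 = 10^{−1} = 10 (mod 11).
  i = 2 (α = 5): (5−4)(5−6)(5−10)(5−3) = 1·(−1)·(−5)·2 = 10 ≡ 10, so v_2 = 10^{−1} = 10 (mod 11).
  i = 3 (α = 6): (6−4)(6−5)(6−10)(6−3) = 2·1·(−4)·3 = −24 ≡ 9, so v_3 = 9^{−1} = 5 (mod 11).
  i = 4 (α = 10): (10−4)(10−5)(10−6)(10−3) = 6·5·4·7 = 840 ≡ 4, so v_4 = 4^{−1} = 3 (mod 11).
  i = 5 (α = 3): (3−4)(3−5)(3−6)(3−10) = (−1)·(−2)·(−3)·(−7) = 42 ≡ 9, so v_5 = 9^{−1} = 5 (mod 11).
  v = [10, 10, 5, 3, 5].
Step 2: syndromes of r = [5, 8, 0, 2, 2] (all sums mod 11).
  S_0 = Σ v_i r_i = 10·5 + 10·8 + 5·0 + 3·2 + 5·2 = 146 ≡ 3.
  S_1 = Σ v_i α_i r_i = 10·4·5 + 10·5·8 + 5·6·0 + 3·10·2 + 5·3·2 = 690 ≡ 8.
  α_i^2 mod 11 = [5, 3, 3, 1, 9].
  S_2 = Σ v_i α_i^2 r_i = 10·5·5 + 10·3·8 + 5·3·0 + 3·1·2 + 5·9·2 = 586 ≡ 3.
  S = (3, 8, 3) ≠ 0, so r is not a codeword (an error is present).
Step 3: locate the error. For a single error e at position i, S_ℓ = v_i·e·α_i^ℓ, so α_err = S_1/S_0.
  S_0^{−1} = 3^{−1} = 4 (mod 11), so α_err = 8·4 = 32 ≡ 10 = α_4. Error position i = 4.
  Consistency check: S_2/S_1 = 3·7 = 21 ≡ 10 = α_err ✓ (single-error assumption holds).
Step 4: error magnitude e = S_0/v_4 = S_0·∏_{j≠4}(α_4 − α_j) = 3·4 = 12 ≡ 1 (mod 11).
Step 5: correct position 4: c_4 = r_4 − e = 2 − 1 ≡ 1 (mod 11). Hence c = [5, 8, 0, 1, 2].
  Check: interpolating c through the α_i gives m(x) = 4 + 3·x (degree < 2) with m(α_i) = c_i for every i, so c is indeed a codeword.


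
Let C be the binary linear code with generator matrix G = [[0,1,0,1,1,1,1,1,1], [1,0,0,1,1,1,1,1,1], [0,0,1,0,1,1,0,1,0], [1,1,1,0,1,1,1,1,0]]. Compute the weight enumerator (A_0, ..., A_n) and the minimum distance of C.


Weight distribution: A_0 = 1, A_1 = 1, A_2 = 1, A_3 = 1, A_4 = 3, A_5 = 3, A_6 = 3, A_7 = 3. Minimum distance d = 1.

Enumerate all 2^4 = 16 messages m ∈ F_2^4.
For each, compute codeword c = mG in F_2^9, then tally its weight.
  m = 0000 → c = 000000000, weight = 0.
  m = 1000 → c = 010111111, weight = 7.
  m = 0100 → c = 100111111, weight = 7.
  m = 1100 → c = 110000000, weight = 2.
  m = 0010 → c = 001011010, weight = 4.
  m = 1010 → c = 011100101, weight = 5.
  m = 0110 → c = 101100101, weight = 5.
  m = 1110 → c = 111011010, weight = 6.
  m = 0001 → c = 111011110, weight = 7.
  m = 1001 → c = 101100001, weight = 4.
  m = 0101 → c = 011100001, weight = 4.
  m = 1101 → c = 001011110, weight = 5.
  m = 0011 → c = 110000100, weight = 3.
  m = 1011 → c = 100111011, weight = 6.
  m = 0111 → c = 010111011, weight = 6.
  m = 1111 → c = 000000100, weight = 1.
Tally weights:
  weight 0: 1 codewords.
  weight 1: 1 codewords.
  weight 2: 1 codewords.
  weight 3: 1 codewords.
  weight 4: 3 codewords.
  weight 5: 3 codewords.
  weight 6: 3 codewords.
  weight 7: 3 codewords.
Minimum distance d = smallest w > 0 with A_w > 0 = 1.
Sanity: Σ A_w = 16 = 2^4 = 16 ✓.


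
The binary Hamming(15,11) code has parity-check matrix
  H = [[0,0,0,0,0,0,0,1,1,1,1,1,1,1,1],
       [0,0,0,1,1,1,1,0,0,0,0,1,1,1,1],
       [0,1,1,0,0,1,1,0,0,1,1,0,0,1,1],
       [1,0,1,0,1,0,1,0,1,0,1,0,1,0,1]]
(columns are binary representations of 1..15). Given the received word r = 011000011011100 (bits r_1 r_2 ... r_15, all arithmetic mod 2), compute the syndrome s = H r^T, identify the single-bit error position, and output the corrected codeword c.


s = (1, 0, 1, 0)^T, error position = 10, corrected codeword c = 011000011111100

Compute s = H r^T mod 2 one row at a time:
  s_1 = 1 + 1 + 0 + 1 + 1 + 1 + 0 + 0 = 5 ≡ 1 (mod 2).
  s_2 = 0 + 0 + 0 + 0 + 1 + 1 + 0 + 0 = 2 ≡ 0 (mod 2).
  s_3 = 1 + 1 + 0 + 0 + 0 + 1 + 0 + 0 = 3 ≡ 1 (mod 2).
  s_4 = 0 + 1 + 0 + 0 + 1 + 1 + 1 + 0 = 4 ≡ 0 (mod 2).
s = (1, 0, 1, 0)^T — this equals column 10 of H (binary 1010), so error is at position 10.
Correct: flip bit 10 of r = 011000011011100 to get c = 011000011111100.


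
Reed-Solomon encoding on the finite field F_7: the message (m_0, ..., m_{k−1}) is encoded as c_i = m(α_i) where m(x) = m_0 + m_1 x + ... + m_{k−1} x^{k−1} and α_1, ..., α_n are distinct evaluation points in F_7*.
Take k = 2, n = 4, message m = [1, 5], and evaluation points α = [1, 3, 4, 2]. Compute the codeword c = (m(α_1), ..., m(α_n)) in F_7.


c = [6, 2, 0, 4]

Message polynomial: m(x) = 1 + 5·x (mod 7).
For each evaluation point α_i, compute m(α_i) mod 7:
  α_1 = 1: Horner steps 5 → 6, so m(1) = 6.
  α_2 = 3: Horner steps 5 → 2, so m(3) = 2.
  α_3 = 4: Horner steps 5 → 0, so m(4) = 0.
  α_4 = 2: Horner steps 5 → 4, so m(2) = 4.
Codeword c = [6, 2, 0, 4] ∈ F_7^4.


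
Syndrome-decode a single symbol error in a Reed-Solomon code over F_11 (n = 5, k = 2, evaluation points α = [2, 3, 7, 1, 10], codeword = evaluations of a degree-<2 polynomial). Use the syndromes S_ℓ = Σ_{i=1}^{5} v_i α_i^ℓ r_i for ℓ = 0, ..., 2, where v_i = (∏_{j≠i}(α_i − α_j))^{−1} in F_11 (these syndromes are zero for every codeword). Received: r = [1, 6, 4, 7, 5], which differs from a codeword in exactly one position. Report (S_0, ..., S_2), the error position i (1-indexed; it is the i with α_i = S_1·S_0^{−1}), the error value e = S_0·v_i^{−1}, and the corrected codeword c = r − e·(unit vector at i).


S = (6, 5, 6), error at position 5, error magnitude e = 8, c = [1, 6, 4, 7, 8].

Step 1: column multipliers v_i = (∏_{j≠i}(α_i − α_j))^{−1} mod 11.
  i = 1 (α = 2): (2−3)(2−7)(2−1)(2−10) = (−1)·(−5)·1·(−8) = −40 ≡ 4, so v_1 = 4^{−1} = 3 (mod 11).
  i = 2 (α = 3): (3−2)(3−7)(3−1)(3−10) = 1·(−4)·2·(−7) = 56 ≡ 1, so v_2 = 1^{−1} = 1 (mod 11).
  i = 3 (α = 7): (7−2)(7−3)(7−1)(7−10) = 5·4·6·(−3) = −360 ≡ 3, so v_3 = 3^{−1} = 4 (mod 11).
  i = 4 (α = 1): (1−2)(1−3)(1−7)(1−10) = (−1)·(−2)·(−6)·(−9) = 108 ≡ 9, so v_4 = 9^{−1} = 5 (mod 11).
  i = 5 (α = 10): (10−2)(10−3)(10−7)(10−1) = 8·7·3·9 = 1512 ≡ 5, so v_5 = 5^{−1} = 9 (mod 11).
  v = [3, 1, 4, 5, 9].
Step 2: syndromes of r = [1, 6, 4, 7, 5] (all sums mod 11).
  S_0 = Σ v_i r_i = 3·1 + 1·6 + 4·4 + 5·7 + 9·5 = 105 ≡ 6.
  S_1 = Σ v_i α_i r_i = 3·2·1 + 1·3·6 + 4·7·4 + 5·1·7 + 9·10·5 = 621 ≡ 5.
  α_i^2 mod 11 = [4, 9, 5, 1, 1].
  S_2 = Σ v_i α_i^2 r_i = 3·4·1 + 1·9·6 + 4·5·4 + 5·1·7 + 9·1·5 = 226 ≡ 6.
  S = (6, 5, 6) ≠ 0, so r is not a codeword (an error is present).
Step 3: locate the error. For a single error e at position i, S_ℓ = v_i·e·α_i^ℓ, so α_err = S_1/S_0.
  S_0^{−1} = 6^{−1} = 2 (mod 11), so α_err = 5·2 = 10 ≡ 10 = α_5. Error position i = 5.
  Consistency check: S_2/S_1 = 6·9 = 54 ≡ 10 = α_err ✓ (single-error assumption holds).
Step 4: error magnitude e = S_0/v_5 = S_0·∏_{j≠5}(α_5 − α_j) = 6·5 = 30 ≡ 8 (mod 11).
Step 5: correct position 5: c_5 = r_5 − e = 5 − 8 ≡ 8 (mod 11). Hence c = [1, 6, 4, 7, 8].
  Check: interpolating c through the α_i gives m(x) = 2 + 5·x (degree < 2) with m(α_i) = c_i for every i, so c is indeed a codeword.


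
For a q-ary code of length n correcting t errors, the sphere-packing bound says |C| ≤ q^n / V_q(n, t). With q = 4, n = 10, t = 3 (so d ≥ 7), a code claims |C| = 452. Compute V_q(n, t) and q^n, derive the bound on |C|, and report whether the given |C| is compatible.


V_q(n, t) = 3676, q^n = 1048576, Hamming bound = 285, |C| = 452 > bound (violated).

Step 1: Compute V_q(n, t) = Σ_{j=0}^3 C(n, j) (q−1)^j.
  j = 0: C(10,0)·(3)^0 = 1·1 = 1.
  j = 1: C(10,1)·(3)^1 = 10·3 = 30.
  j = 2: C(10,2)·(3)^2 = 45·9 = 405.
  j = 3: C(10,3)·(3)^3 = 120·27 = 3240.
  V_q(n, t) = 1 + 30 + 405 + 3240 = 3676.
Step 2: q^n = 4^10 = 1048576.
Step 3: Hamming bound ⌊q^n / V_q(n,t)⌋ = ⌊1048576/3676⌋ = 285.
Step 4: Compare |C| = 452 to 285: violated.
The claimed |C| lies above the Hamming bound, so no 4-ary code of length 10 with d ≥ 7 can have 452 codewords.


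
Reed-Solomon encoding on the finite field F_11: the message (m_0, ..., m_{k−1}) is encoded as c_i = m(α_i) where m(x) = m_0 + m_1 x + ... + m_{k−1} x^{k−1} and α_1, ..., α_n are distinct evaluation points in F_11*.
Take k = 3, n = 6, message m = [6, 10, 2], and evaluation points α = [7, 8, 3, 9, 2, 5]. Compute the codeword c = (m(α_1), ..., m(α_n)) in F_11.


c = [9, 5, 10, 5, 1, 7]

Message polynomial: m(x) = 6 + 10·x + 2·x^2 (mod 11).
For each evaluation point α_i, compute m(α_i) mod 11:
  α_1 = 7: Horner steps 2 → 2 → 9, so m(7) = 9.
  α_2 = 8: Horner steps 2 → 4 → 5, so m(8) = 5.
  α_3 = 3: Horner steps 2 → 5 → 10, so m(3) = 10.
  α_4 = 9: Horner steps 2 → 6 → 5, so m(9) = 5.
  α_5 = 2: Horner steps 2 → 3 → 1, so m(2) = 1.
  α_6 = 5: Horner steps 2 → 9 → 7, so m(5) = 7.
Codeword c = [9, 5, 10, 5, 1, 7] ∈ F_11^6.


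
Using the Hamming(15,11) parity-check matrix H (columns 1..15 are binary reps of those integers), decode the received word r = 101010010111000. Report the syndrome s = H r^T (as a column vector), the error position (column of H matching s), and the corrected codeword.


s = (0, 0, 1, 0)^T, error position = 2, corrected codeword c = 111010010111000

Compute s = H r^T mod 2 one row at a time:
  s_1 = 1 + 0 + 1 + 1 + 1 + 0 + 0 + 0 = 4 ≡ 0 (mod 2).
  s_2 = 0 + 1 + 0 + 0 + 1 + 0 + 0 + 0 = 2 ≡ 0 (mod 2).
  s_3 = 0 + 1 + 0 + 0 + 1 + 1 + 0 + 0 = 3 ≡ 1 (mod 2).
  s_4 = 1 + 1 + 1 + 0 + 0 + 1 + 0 + 0 = 4 ≡ 0 (mod 2).
s = (0, 0, 1, 0)^T — this equals column 2 of H (binary 0010), so error is at position 2.
Correct: flip bit 2 of r = 101010010111000 to get c = 111010010111000.


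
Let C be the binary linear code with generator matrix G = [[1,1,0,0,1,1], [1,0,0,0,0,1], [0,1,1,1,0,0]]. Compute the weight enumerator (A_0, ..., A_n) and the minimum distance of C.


Weight distribution: A_0 = 1, A_2 = 2, A_3 = 2, A_4 = 1, A_5 = 2. Minimum distance d = 2.

Enumerate all 2^3 = 8 messages m ∈ F_2^3.
For each, compute codeword c = mG in F_2^6, then tally its weight.
  m = 000 → c = 000000, weight = 0.
  m = 100 → c = 110011, weight = 4.
  m = 010 → c = 100001, weight = 2.
  m = 110 → c = 010010, weight = 2.
  m = 001 → c = 011100, weight = 3.
  m = 101 → c = 101111, weight = 5.
  m = 011 → c = 111101, weight = 5.
  m = 111 → c = 001110, weight = 3.
Tally weights:
  weight 0: 1 codewords.
  weight 2: 2 codewords.
  weight 3: 2 codewords.
  weight 4: 1 codewords.
  weight 5: 2 codewords.
Minimum distance d = smallest w > 0 with A_w > 0 = 2.
Sanity: Σ A_w = 8 = 2^3 = 8 ✓.


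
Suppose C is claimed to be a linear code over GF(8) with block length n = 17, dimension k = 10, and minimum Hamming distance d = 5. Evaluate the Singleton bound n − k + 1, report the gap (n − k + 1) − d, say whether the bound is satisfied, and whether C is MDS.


Singleton RHS = n − k + 1 = 8, slack = 3, bound satisfied, not MDS.

Singleton bound: d ≤ n − k + 1.
Here n = 17, k = 10, so n − k + 1 = 8.
Given d = 5, check d ≤ 8: YES.
Slack = (n − k + 1) − d = 3.
The code is NOT MDS (slack = 3 > 0).
Description: the claimed parameters are [17, 10, 5]_8; such a code would be non-MDS.


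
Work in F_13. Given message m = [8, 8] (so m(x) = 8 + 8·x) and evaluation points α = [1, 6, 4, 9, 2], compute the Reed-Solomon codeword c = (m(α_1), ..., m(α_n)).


c = [3, 4, 1, 2, 11]

Message polynomial: m(x) = 8 + 8·x (mod 13).
For each evaluation point α_i, compute m(α_i) mod 13:
  α_1 = 1: Horner steps 8 → 3, so m(1) = 3.
  α_2 = 6: Horner steps 8 → 4, so m(6) = 4.
  α_3 = 4: Horner steps 8 → 1, so m(4) = 1.
  α_4 = 9: Horner steps 8 → 2, so m(9) = 2.
  α_5 = 2: Horner steps 8 → 11, so m(2) = 11.
Codeword c = [3, 4, 1, 2, 11] ∈ F_13^5.


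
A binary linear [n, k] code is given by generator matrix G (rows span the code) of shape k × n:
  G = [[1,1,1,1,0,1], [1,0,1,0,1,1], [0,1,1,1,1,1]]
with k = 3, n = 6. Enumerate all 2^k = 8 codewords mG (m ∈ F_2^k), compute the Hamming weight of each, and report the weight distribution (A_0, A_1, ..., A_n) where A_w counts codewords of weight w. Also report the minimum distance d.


Weight distribution: A_0 = 1, A_2 = 2, A_3 = 2, A_4 = 1, A_5 = 2. Minimum distance d = 2.

Enumerate all 2^3 = 8 messages m ∈ F_2^3.
For each, compute codeword c = mG in F_2^6, then tally its weight.
  m = 000 → c = 000000, weight = 0.
  m = 100 → c = 111101, weight = 5.
  m = 010 → c = 101011, weight = 4.
  m = 110 → c = 010110, weight = 3.
  m = 001 → c = 011111, weight = 5.
  m = 101 → c = 100010, weight = 2.
  m = 011 → c = 110100, weight = 3.
  m = 111 → c = 001001, weight = 2.
Tally weights:
  weight 0: 1 codewords.
  weight 2: 2 codewords.
  weight 3: 2 codewords.
  weight 4: 1 codewords.
  weight 5: 2 codewords.
Minimum distance d = smallest w > 0 with A_w > 0 = 2.
Sanity: Σ A_w = 8 = 2^3 = 8 ✓.


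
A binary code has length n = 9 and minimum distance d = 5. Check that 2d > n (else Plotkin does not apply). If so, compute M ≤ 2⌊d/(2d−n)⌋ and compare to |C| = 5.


Plotkin bound M ≤ 10; given |C| = 5 ≤ bound (satisfied).

Check applicability: 2d = 10, n = 9.
2d − n = 1 > 0, so Plotkin applies.
Compute d/(2d−n) = 5/1 ≈ 5.0000.
⌊d/(2d−n)⌋ = 5.
Plotkin bound: M ≤ 2·5 = 10.
Given |C| = 5, check: satisfied.
This |C| is below the Plotkin bound.


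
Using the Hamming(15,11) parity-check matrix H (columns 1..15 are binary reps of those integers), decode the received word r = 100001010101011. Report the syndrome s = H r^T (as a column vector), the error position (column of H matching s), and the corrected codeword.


s = (1, 0, 0, 0)^T, error position = 8, corrected codeword c = 100001000101011

Compute s = H r^T mod 2 one row at a time:
  s_1 = 1 + 0 + 1 + 0 + 1 + 0 + 1 + 1 = 5 ≡ 1 (mod 2).
  s_2 = 0 + 0 + 1 + 0 + 1 + 0 + 1 + 1 = 4 ≡ 0 (mod 2).
  s_3 = 0 + 0 + 1 + 0 + 1 + 0 + 1 + 1 = 4 ≡ 0 (mod 2).
  s_4 = 1 + 0 + 0 + 0 + 0 + 0 + 0 + 1 = 2 ≡ 0 (mod 2).
s = (1, 0, 0, 0)^T — this equals column 8 of H (binary 1000), so error is at position 8.
Correct: flip bit 8 of r = 100001010101011 to get c = 100001000101011.


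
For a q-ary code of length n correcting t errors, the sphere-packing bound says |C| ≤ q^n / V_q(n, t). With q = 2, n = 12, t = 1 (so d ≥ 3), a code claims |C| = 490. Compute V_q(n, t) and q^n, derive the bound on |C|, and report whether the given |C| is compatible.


V_q(n, t) = 13, q^n = 4096, Hamming bound = 315, |C| = 490 > bound (violated).

Step 1: Compute V_q(n, t) = Σ_{j=0}^1 C(n, j) (q−1)^j.
  j = 0: C(12,0)·(1)^0 = 1·1 = 1.
  j = 1: C(12,1)·(1)^1 = 12·1 = 12.
  V_q(n, t) = 1 + 12 = 13.
Step 2: q^n = 2^12 = 4096.
Step 3: Hamming bound ⌊q^n / V_q(n,t)⌋ = ⌊4096/13⌋ = 315.
Step 4: Compare |C| = 490 to 315: violated.
The claimed |C| lies above the Hamming bound, so no 2-ary code of length 12 with d ≥ 3 can have 490 codewords.


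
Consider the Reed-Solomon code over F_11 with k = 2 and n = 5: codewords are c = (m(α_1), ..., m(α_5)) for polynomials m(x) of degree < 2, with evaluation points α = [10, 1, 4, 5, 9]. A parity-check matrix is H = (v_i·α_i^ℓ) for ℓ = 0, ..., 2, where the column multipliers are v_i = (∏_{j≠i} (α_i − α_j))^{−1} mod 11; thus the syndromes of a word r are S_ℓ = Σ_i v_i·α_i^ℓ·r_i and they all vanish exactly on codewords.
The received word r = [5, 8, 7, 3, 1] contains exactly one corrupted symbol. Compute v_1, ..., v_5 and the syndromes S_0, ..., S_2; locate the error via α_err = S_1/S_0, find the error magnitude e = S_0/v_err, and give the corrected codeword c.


S = (5, 1, 9), error at position 5, error magnitude e = 3, c = [5, 8, 7, 3, 9].

Step 1: column multipliers v_i = (∏_{j≠i}(α_i − α_j))^{−1} mod 11.
  i = 1 (α = 10): (10−1)(10−4)(10−5)(10−9) = 9·6·5·1 = 270 ≡ 6, so v_1 = 6^{−1} = 2 (mod 11).
  i = 2 (α = 1): (1−10)(1−4)(1−5)(1−9) = (−9)·(−3)·(−4)·(−8) = 864 ≡ 6, so v_2 = 6^{−1} = 2 (mod 11).
  i = 3 (α = 4): (4−10)(4−1)(4−5)(4−9) = (−6)·3·(−1)·(−5) = −90 ≡ 9, so v_3 = 9^{−1} = 5 (mod 11).
  i = 4 (α = 5): (5−10)(5−1)(5−4)(5−9) = (−5)·4·1·(−4) = 80 ≡ 3, so v_4 = 3^{−1} = 4 (mod 11).
  i = 5 (α = 9): (9−10)(9−1)(9−4)(9−5) = (−1)·8·5·4 = −160 ≡ 5, so v_5 = 5^{−1} = 9 (mod 11).
  v = [2, 2, 5, 4, 9].
Step 2: syndromes of r = [5, 8, 7, 3, 1] (all sums mod 11).
  S_0 = Σ v_i r_i = 2·5 + 2·8 + 5·7 + 4·3 + 9·1 = 82 ≡ 5.
  S_1 = Σ v_i α_i r_i = 2·10·5 + 2·1·8 + 5·4·7 + 4·5·3 + 9·9·1 = 397 ≡ 1.
  α_i^2 mod 11 = [1, 1, 5, 3, 4].
  S_2 = Σ v_i α_i^2 r_i = 2·1·5 + 2·1·8 + 5·5·7 + 4·3·3 + 9·4·1 = 273 ≡ 9.
  S = (5, 1, 9) ≠ 0, so r is not a codeword (an error is present).
Step 3: locate the error. For a single error e at position i, S_ℓ = v_i·e·α_i^ℓ, so α_err = S_1/S_0.
  S_0^{−1} = 5^{−1} = 9 (mod 11), so α_err = 1·9 = 9 ≡ 9 = α_5. Error position i = 5.
  Consistency check: S_2/S_1 = 9·1 = 9 ≡ 9 = α_err ✓ (single-error assumption holds).
Step 4: error magnitude e = S_0/v_5 = S_0·∏_{j≠5}(α_5 − α_j) = 5·5 = 25 ≡ 3 (mod 11).
Step 5: correct position 5: c_5 = r_5 − e = 1 − 3 ≡ 9 (mod 11). Hence c = [5, 8, 7, 3, 9].
  Check: interpolating c through the α_i gives m(x) = 1 + 7·x (degree < 2) with m(α_i) = c_i for every i, so c is indeed a codeword.


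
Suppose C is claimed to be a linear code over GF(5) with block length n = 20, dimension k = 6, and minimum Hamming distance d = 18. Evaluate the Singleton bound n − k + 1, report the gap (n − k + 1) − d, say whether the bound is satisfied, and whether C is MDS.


Singleton RHS = n − k + 1 = 15, slack = -3, bound violated (no such code; not MDS).

Singleton bound: d ≤ n − k + 1.
Here n = 20, k = 6, so n − k + 1 = 15.
Given d = 18, check d ≤ 15: NO.
Slack = (n − k + 1) − d = -3.
The slack is negative: d = 18 exceeds n − k + 1 = 15 by 3, so the Singleton bound is violated and no linear [20, 6, 18]_5 code can exist. In particular it is not MDS (MDS requires d = n − k + 1 exactly).
Description: the claimed parameters are [20, 6, 18]_5; such a code would be impossible (violates the Singleton bound).


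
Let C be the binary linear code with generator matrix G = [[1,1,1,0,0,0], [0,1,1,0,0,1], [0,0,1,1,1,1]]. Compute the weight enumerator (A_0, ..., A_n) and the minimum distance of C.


Weight distribution: A_0 = 1, A_2 = 1, A_3 = 3, A_4 = 2, A_5 = 1. Minimum distance d = 2.

Enumerate all 2^3 = 8 messages m ∈ F_2^3.
For each, compute codeword c = mG in F_2^6, then tally its weight.
  m = 000 → c = 000000, weight = 0.
  m = 100 → c = 111000, weight = 3.
  m = 010 → c = 011001, weight = 3.
  m = 110 → c = 100001, weight = 2.
  m = 001 → c = 001111, weight = 4.
  m = 101 → c = 110111, weight = 5.
  m = 011 → c = 010110, weight = 3.
  m = 111 → c = 101110, weight = 4.
Tally weights:
  weight 0: 1 codewords.
  weight 2: 1 codewords.
  weight 3: 3 codewords.
  weight 4: 2 codewords.
  weight 5: 1 codewords.
Minimum distance d = smallest w > 0 with A_w > 0 = 2.
Sanity: Σ A_w = 8 = 2^3 = 8 ✓.


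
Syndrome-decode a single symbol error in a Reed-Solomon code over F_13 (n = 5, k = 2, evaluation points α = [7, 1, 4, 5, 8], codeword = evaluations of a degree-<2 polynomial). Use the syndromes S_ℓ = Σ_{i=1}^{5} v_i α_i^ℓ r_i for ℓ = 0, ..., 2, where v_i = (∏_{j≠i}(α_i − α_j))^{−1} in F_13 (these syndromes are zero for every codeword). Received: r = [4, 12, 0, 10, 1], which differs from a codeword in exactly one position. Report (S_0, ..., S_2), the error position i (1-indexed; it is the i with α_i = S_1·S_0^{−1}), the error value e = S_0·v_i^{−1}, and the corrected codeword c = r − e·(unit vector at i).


S = (12, 12, 12), error at position 2, error magnitude e = 3, c = [4, 9, 0, 10, 1].

Step 1: column multipliers v_i = (∏_{j≠i}(α_i − α_j))^{−1} mod 13.
  i = 1 (α = 7): (7−1)(7−4)(7−5)(7−8) = 6·3·2·(−1) = −36 ≡ 3, so v_1 = 3^{−1} = 9 (mod 13).
  i = 2 (α = 1): (1−7)(1−4)(1−5)(1−8) = (−6)·(−3)·(−4)·(−7) = 504 ≡ 10, so v_2 = 10^{−1} = 4 (mod 13).
  i = 3 (α = 4): (4−7)(4−1)(4−5)(4−8) = (−3)·3·(−1)·(−4) = −36 ≡ 3, so v_3 = 3^{−1} = 9 (mod 13).
  i = 4 (α = 5): (5−7)(5−1)(5−4)(5−8) = (−2)·4·1·(−3) = 24 ≡ 11, so v_4 = 11^{−1} = 6 (mod 13).
  i = 5 (α = 8): (8−7)(8−1)(8−4)(8−5) = 1·7·4·3 = 84 ≡ 6, so v_5 = 6^{−1} = 11 (mod 13).
  v = [9, 4, 9, 6, 11].
Step 2: syndromes of r = [4, 12, 0, 10, 1] (all sums mod 13).
  S_0 = Σ v_i r_i = 9·4 + 4·12 + 9·0 + 6·10 + 11·1 = 155 ≡ 12.
  S_1 = Σ v_i α_i r_i = 9·7·4 + 4·1·12 + 9·4·0 + 6·5·10 + 11·8·1 = 688 ≡ 12.
  α_i^2 mod 13 = [10, 1, 3, 12, 12].
  S_2 = Σ v_i α_i^2 r_i = 9·10·4 + 4·1·12 + 9·3·0 + 6·12·10 + 11·12·1 = 1260 ≡ 12.
  S = (12, 12, 12) ≠ 0, so r is not a codeword (an error is present).
Step 3: locate the error. For a single error e at position i, S_ℓ = v_i·e·α_i^ℓ, so α_err = S_1/S_0.
  S_0^{−1} = 12^{−1} = 12 (mod 13), so α_err = 12·12 = 144 ≡ 1 = α_2. Error position i = 2.
  Consistency check: S_2/S_1 = 12·12 = 144 ≡ 1 = α_err ✓ (single-error assumption holds).
Step 4: error magnitude e = S_0/v_2 = S_0·∏_{j≠2}(α_2 − α_j) = 12·10 = 120 ≡ 3 (mod 13).
Step 5: correct position 2: c_2 = r_2 − e = 12 − 3 ≡ 9 (mod 13). Hence c = [4, 9, 0, 10, 1].
  Check: interpolating c through the α_i gives m(x) = 12 + 10·x (degree < 2) with m(α_i) = c_i for every i, so c is indeed a codeword.


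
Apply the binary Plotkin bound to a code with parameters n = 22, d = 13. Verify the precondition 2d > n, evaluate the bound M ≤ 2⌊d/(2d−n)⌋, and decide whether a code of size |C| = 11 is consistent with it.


Plotkin bound M ≤ 6; given |C| = 11 > bound (violated).

Check applicability: 2d = 26, n = 22.
2d − n = 4 > 0, so Plotkin applies.
Compute d/(2d−n) = 13/4 ≈ 3.2500.
⌊d/(2d−n)⌋ = 3.
Plotkin bound: M ≤ 2·3 = 6.
Given |C| = 11, check: VIOLATED.
This |C| is above the Plotkin bound, so no binary code with n = 22, d = 13 and 11 codewords exists.


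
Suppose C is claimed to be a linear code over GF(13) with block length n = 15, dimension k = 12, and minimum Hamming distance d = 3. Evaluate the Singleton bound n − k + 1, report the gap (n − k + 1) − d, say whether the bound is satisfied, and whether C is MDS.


Singleton RHS = n − k + 1 = 4, slack = 1, bound satisfied, not MDS.

Singleton bound: d ≤ n − k + 1.
Here n = 15, k = 12, so n − k + 1 = 4.
Given d = 3, check d ≤ 4: YES.
Slack = (n − k + 1) − d = 1.
The code is NOT MDS (slack = 1 > 0).
Description: the claimed parameters are [15, 12, 3]_13; such a code would be non-MDS.


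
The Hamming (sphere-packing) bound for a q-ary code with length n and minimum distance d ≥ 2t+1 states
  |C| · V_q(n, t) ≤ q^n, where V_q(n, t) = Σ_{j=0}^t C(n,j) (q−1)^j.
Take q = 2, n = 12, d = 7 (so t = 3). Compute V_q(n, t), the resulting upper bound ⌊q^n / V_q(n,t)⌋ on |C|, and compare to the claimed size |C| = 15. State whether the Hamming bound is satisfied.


V_q(n, t) = 299, q^n = 4096, Hamming bound = 13, |C| = 15 > bound (violated).

Step 1: Compute V_q(n, t) = Σ_{j=0}^3 C(n, j) (q−1)^j.
  j = 0: C(12,0)·(1)^0 = 1·1 = 1.
  j = 1: C(12,1)·(1)^1 = 12·1 = 12.
  j = 2: C(12,2)·(1)^2 = 66·1 = 66.
  j = 3: C(12,3)·(1)^3 = 220·1 = 220.
  V_q(n, t) = 1 + 12 + 66 + 220 = 299.
Step 2: q^n = 2^12 = 4096.
Step 3: Hamming bound ⌊q^n / V_q(n,t)⌋ = ⌊4096/299⌋ = 13.
Step 4: Compare |C| = 15 to 13: violated.
The claimed |C| lies above the Hamming bound, so no 2-ary code of length 12 with d ≥ 7 can have 15 codewords.


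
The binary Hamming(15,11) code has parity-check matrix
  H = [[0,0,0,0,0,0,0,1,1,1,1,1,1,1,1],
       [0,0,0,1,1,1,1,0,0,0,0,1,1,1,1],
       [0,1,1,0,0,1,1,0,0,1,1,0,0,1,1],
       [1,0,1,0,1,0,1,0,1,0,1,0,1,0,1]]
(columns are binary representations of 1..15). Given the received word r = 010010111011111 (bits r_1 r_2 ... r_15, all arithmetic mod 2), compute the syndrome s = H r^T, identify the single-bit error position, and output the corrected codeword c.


s = (1, 0, 1, 0)^T, error position = 10, corrected codeword c = 010010111111111

Compute s = H r^T mod 2 one row at a time:
  s_1 = 1 + 1 + 0 + 1 + 1 + 1 + 1 + 1 = 7 ≡ 1 (mod 2).
  s_2 = 0 + 1 + 0 + 1 + 1 + 1 + 1 + 1 = 6 ≡ 0 (mod 2).
  s_3 = 1 + 0 + 0 + 1 + 0 + 1 + 1 + 1 = 5 ≡ 1 (mod 2).
  s_4 = 0 + 0 + 1 + 1 + 1 + 1 + 1 + 1 = 6 ≡ 0 (mod 2).
s = (1, 0, 1, 0)^T — this equals column 10 of H (binary 1010), so error is at position 10.
Correct: flip bit 10 of r = 010010111011111 to get c = 010010111111111.


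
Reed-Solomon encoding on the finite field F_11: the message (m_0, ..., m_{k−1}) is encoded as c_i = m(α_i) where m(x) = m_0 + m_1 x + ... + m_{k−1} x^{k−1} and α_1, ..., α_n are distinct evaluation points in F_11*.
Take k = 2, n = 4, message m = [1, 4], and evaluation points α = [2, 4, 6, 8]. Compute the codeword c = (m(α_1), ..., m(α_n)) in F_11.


c = [9, 6, 3, 0]

Message polynomial: m(x) = 1 + 4·x (mod 11).
For each evaluation point α_i, compute m(α_i) mod 11:
  α_1 = 2: Horner steps 4 → 9, so m(2) = 9.
  α_2 = 4: Horner steps 4 → 6, so m(4) = 6.
  α_3 = 6: Horner steps 4 → 3, so m(6) = 3.
  α_4 = 8: Horner steps 4 → 0, so m(8) = 0.
Codeword c = [9, 6, 3, 0] ∈ F_11^4.


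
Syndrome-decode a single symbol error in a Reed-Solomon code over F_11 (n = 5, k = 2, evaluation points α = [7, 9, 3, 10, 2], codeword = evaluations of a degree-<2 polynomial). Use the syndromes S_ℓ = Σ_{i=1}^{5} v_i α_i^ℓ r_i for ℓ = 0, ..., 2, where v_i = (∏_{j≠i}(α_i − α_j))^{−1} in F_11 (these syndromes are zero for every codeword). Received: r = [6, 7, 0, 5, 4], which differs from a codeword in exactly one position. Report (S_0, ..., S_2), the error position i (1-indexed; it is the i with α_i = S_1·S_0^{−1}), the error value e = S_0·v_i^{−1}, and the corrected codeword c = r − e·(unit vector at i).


S = (5, 1, 9), error at position 2, error magnitude e = 9, c = [6, 9, 0, 5, 4].

Step 1: column multipliers v_i = (∏_{j≠i}(α_i − α_j))^{−1} mod 11.
  i = 1 (α = 7): (7−9)(7−3)(7−10)(7−2) = (−2)·4·(−3)·5 = 120 ≡ 10, so v_1 = 10^{−1} = 10 (mod 11).
  i = 2 (α = 9): (9−7)(9−3)(9−10)(9−2) = 2·6·(−1)·7 = −84 ≡ 4, so v_2 = 4^{−1} = 3 (mod 11).
  i = 3 (α = 3): (3−7)(3−9)(3−10)(3−2) = (−4)·(−6)·(−7)·1 = −168 ≡ 8, so v_3 = 8^{−1} = 7 (mod 11).
  i = 4 (α = 10): (10−7)(10−9)(10−3)(10−2) = 3·1·7·8 = 168 ≡ 3, so v_4 = 3^{−1} = 4 (mod 11).
  i = 5 (α = 2): (2−7)(2−9)(2−3)(2−10) = (−5)·(−7)·(−1)·(−8) = 280 ≡ 5, so v_5 = 5^{−1} = 9 (mod 11).
  v = [10, 3, 7, 4, 9].
Step 2: syndromes of r = [6, 7, 0, 5, 4] (all sums mod 11).
  S_0 = Σ v_i r_i = 10·6 + 3·7 + 7·0 + 4·5 + 9·4 = 137 ≡ 5.
  S_1 = Σ v_i α_i r_i = 10·7·6 + 3·9·7 + 7·3·0 + 4·10·5 + 9·2·4 = 881 ≡ 1.
  α_i^2 mod 11 = [5, 4, 9, 1, 4].
  S_2 = Σ v_i α_i^2 r_i = 10·5·6 + 3·4·7 + 7·9·0 + 4·1·5 + 9·4·4 = 548 ≡ 9.
  S = (5, 1, 9) ≠ 0, so r is not a codeword (an error is present).
Step 3: locate the error. For a single error e at position i, S_ℓ = v_i·e·α_i^ℓ, so α_err = S_1/S_0.
  S_0^{−1} = 5^{−1} = 9 (mod 11), so α_err = 1·9 = 9 ≡ 9 = α_2. Error position i = 2.
  Consistency check: S_2/S_1 = 9·1 = 9 ≡ 9 = α_err ✓ (single-error assumption holds).
Step 4: error magnitude e = S_0/v_2 = S_0·∏_{j≠2}(α_2 − α_j) = 5·4 = 20 ≡ 9 (mod 11).
Step 5: correct position 2: c_2 = r_2 − e = 7 − 9 ≡ 9 (mod 11). Hence c = [6, 9, 0, 5, 4].
  Check: interpolating c through the α_i gives m(x) = 1 + 7·x (degree < 2) with m(α_i) = c_i for every i, so c is indeed a codeword.


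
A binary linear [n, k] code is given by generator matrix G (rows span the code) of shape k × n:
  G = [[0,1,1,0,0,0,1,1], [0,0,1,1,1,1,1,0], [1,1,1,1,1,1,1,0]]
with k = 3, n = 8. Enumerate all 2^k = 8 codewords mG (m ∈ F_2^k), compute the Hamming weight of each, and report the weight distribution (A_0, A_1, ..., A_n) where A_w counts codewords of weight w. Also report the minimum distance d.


Weight distribution: A_0 = 1, A_2 = 1, A_4 = 2, A_5 = 3, A_7 = 1. Minimum distance d = 2.

Enumerate all 2^3 = 8 messages m ∈ F_2^3.
For each, compute codeword c = mG in F_2^8, then tally its weight.
  m = 000 → c = 00000000, weight = 0.
  m = 100 → c = 01100011, weight = 4.
  m = 010 → c = 00111110, weight = 5.
  m = 110 → c = 01011101, weight = 5.
  m = 001 → c = 11111110, weight = 7.
  m = 101 → c = 10011101, weight = 5.
  m = 011 → c = 11000000, weight = 2.
  m = 111 → c = 10100011, weight = 4.
Tally weights:
  weight 0: 1 codewords.
  weight 2: 1 codewords.
  weight 4: 2 codewords.
  weight 5: 3 codewords.
  weight 7: 1 codewords.
Minimum distance d = smallest w > 0 with A_w > 0 = 2.
Sanity: Σ A_w = 8 = 2^3 = 8 ✓.


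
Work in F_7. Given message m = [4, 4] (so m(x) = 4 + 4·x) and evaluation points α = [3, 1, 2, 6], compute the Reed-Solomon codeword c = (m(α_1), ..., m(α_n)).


c = [2, 1, 5, 0]

Message polynomial: m(x) = 4 + 4·x (mod 7).
For each evaluation point α_i, compute m(α_i) mod 7:
  α_1 = 3: Horner steps 4 → 2, so m(3) = 2.
  α_2 = 1: Horner steps 4 → 1, so m(1) = 1.
  α_3 = 2: Horner steps 4 → 5, so m(2) = 5.
  α_4 = 6: Horner steps 4 → 0, so m(6) = 0.
Codeword c = [2, 1, 5, 0] ∈ F_7^4.


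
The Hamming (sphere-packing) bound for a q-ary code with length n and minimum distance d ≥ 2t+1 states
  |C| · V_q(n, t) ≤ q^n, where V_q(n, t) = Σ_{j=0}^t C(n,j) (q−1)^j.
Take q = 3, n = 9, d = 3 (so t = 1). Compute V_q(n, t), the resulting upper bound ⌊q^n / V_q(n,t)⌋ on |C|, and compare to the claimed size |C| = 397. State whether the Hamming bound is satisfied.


V_q(n, t) = 19, q^n = 19683, Hamming bound = 1035, |C| = 397 ≤ bound (satisfied).

Step 1: Compute V_q(n, t) = Σ_{j=0}^1 C(n, j) (q−1)^j.
  j = 0: C(9,0)·(2)^0 = 1·1 = 1.
  j = 1: C(9,1)·(2)^1 = 9·2 = 18.
  V_q(n, t) = 1 + 18 = 19.
Step 2: q^n = 3^9 = 19683.
Step 3: Hamming bound ⌊q^n / V_q(n,t)⌋ = ⌊19683/19⌋ = 1035.
Step 4: Compare |C| = 397 to 1035: satisfied.
The claimed |C| lies below the Hamming bound.


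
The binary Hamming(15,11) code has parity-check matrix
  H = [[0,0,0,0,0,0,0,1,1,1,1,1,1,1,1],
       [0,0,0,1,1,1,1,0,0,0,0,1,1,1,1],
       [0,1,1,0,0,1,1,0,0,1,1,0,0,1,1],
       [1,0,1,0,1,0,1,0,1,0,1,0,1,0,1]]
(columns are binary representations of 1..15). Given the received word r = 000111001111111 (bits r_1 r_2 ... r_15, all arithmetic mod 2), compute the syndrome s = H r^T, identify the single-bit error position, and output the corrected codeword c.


s = (1, 1, 1, 1)^T, error position = 15, corrected codeword c = 000111001111110

Compute s = H r^T mod 2 one row at a time:
  s_1 = 0 + 1 + 1 + 1 + 1 + 1 + 1 + 1 = 7 ≡ 1 (mod 2).
  s_2 = 1 + 1 + 1 + 0 + 1 + 1 + 1 + 1 = 7 ≡ 1 (mod 2).
  s_3 = 0 + 0 + 1 + 0 + 1 + 1 + 1 + 1 = 5 ≡ 1 (mod 2).
  s_4 = 0 + 0 + 1 + 0 + 1 + 1 + 1 + 1 = 5 ≡ 1 (mod 2).
s = (1, 1, 1, 1)^T — this equals column 15 of H (binary 1111), so error is at position 15.
Correct: flip bit 15 of r = 000111001111111 to get c = 000111001111110.


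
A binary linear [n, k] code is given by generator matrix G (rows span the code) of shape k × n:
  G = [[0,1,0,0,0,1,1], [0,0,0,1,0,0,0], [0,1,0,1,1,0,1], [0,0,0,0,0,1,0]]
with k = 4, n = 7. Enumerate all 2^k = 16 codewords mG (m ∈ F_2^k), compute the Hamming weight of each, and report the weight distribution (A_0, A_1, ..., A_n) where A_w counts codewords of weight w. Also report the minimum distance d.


Weight distribution: A_0 = 1, A_1 = 3, A_2 = 4, A_3 = 4, A_4 = 3, A_5 = 1. Minimum distance d = 1.

Enumerate all 2^4 = 16 messages m ∈ F_2^4.
For each, compute codeword c = mG in F_2^7, then tally its weight.
  m = 0000 → c = 0000000, weight = 0.
  m = 1000 → c = 0100011, weight = 3.
  m = 0100 → c = 0001000, weight = 1.
  m = 1100 → c = 0101011, weight = 4.
  m = 0010 → c = 0101101, weight = 4.
  m = 1010 → c = 0001110, weight = 3.
  m = 0110 → c = 0100101, weight = 3.
  m = 1110 → c = 0000110, weight = 2.
  m = 0001 → c = 0000010, weight = 1.
  m = 1001 → c = 0100001, weight = 2.
  m = 0101 → c = 0001010, weight = 2.
  m = 1101 → c = 0101001, weight = 3.
  m = 0011 → c = 0101111, weight = 5.
  m = 1011 → c = 0001100, weight = 2.
  m = 0111 → c = 0100111, weight = 4.
  m = 1111 → c = 0000100, weight = 1.
Tally weights:
  weight 0: 1 codewords.
  weight 1: 3 codewords.
  weight 2: 4 codewords.
  weight 3: 4 codewords.
  weight 4: 3 codewords.
  weight 5: 1 codewords.
Minimum distance d = smallest w > 0 with A_w > 0 = 1.
Sanity: Σ A_w = 16 = 2^4 = 16 ✓.
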